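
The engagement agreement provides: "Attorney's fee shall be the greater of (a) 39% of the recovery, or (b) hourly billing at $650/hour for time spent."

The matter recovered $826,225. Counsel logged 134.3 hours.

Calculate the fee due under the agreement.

$322,227.75

(a) 39% of $826,225 = $322,227.75
(b) 134.3 × $650 = $87,295.00
The greater is (a): $322,227.75.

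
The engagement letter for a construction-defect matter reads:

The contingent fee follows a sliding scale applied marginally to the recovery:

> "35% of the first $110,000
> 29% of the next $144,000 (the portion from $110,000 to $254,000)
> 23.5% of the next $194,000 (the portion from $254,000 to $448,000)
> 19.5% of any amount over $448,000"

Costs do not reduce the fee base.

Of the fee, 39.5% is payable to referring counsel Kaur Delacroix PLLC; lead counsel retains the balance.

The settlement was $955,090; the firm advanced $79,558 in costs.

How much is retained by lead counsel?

$135,963.19

Fee base is the gross recovery, $955,090; costs are reimbursed separately.
First $110,000 at 35% = $38,500.00
Next $144,000 at 29% = $41,760.00
Next $194,000 at 23.5% = $45,590.00
Remaining $507,090 at 19.5% = $98,882.55
Fee: $38,500.00 + $41,760.00 + $45,590.00 + $98,882.55 = $224,732.55
Referral share: 39.5% of $224,732.55 = $88,769.36; lead counsel retains $224,732.55 − $88,769.36 = $135,963.19.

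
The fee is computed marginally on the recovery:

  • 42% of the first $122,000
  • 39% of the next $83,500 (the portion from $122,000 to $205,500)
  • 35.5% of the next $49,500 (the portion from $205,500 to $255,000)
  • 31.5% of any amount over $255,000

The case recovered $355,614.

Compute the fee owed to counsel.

$133,070.91

First $122,000 at 42% = $51,240.00
Next $83,500 at 39% = $32,565.00
Next $49,500 at 35.5% = $17,572.50
Remaining $100,614 at 31.5% = $31,693.41
Fee: $51,240.00 + $32,565.00 + $17,572.50 + $31,693.41 = $133,070.91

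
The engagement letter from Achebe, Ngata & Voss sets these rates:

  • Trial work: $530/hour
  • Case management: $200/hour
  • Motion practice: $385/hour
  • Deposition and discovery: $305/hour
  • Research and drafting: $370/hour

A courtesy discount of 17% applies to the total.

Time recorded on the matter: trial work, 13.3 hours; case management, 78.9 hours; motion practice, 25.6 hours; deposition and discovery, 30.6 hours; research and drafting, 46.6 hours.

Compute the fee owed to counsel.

$49,185.80

Trial work: 13.3 × $530 = $7,049.00
Case management: 78.9 × $200 = $15,780.00
Motion practice: 25.6 × $385 = $9,856.00
Deposition and discovery: 30.6 × $305 = $9,333.00
Research and drafting: 46.6 × $370 = $17,242.00
Subtotal: $59,260.00
Less 17% discount: −$10,074.20
Total: $59,260.00 − $10,074.20 = $49,185.80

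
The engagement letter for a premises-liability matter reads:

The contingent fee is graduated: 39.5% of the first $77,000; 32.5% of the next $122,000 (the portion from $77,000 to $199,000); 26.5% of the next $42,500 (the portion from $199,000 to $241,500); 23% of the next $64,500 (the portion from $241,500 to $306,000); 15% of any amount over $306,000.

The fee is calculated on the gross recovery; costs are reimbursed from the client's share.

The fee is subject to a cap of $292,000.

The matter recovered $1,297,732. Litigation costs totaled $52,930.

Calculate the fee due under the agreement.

Fee base is the gross recovery, $1,297,732; costs are reimbursed separately.
First $77,000 at 39.5% = $30,415.00
Next $122,000 at 32.5% = $39,650.00
Next $42,500 at 26.5% = $11,262.50
Next $64,500 at 23% = $14,835.00
Remaining $991,732 at 15% = $148,759.80
Fee: $30,415.00 + $39,650.00 + $11,262.50 + $14,835.00 + $148,759.80 = $244,922.30
$244,922.30 is under the $292,000 cap.

$244,922.30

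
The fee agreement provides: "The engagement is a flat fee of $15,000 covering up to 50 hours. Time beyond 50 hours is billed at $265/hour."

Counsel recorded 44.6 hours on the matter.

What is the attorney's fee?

$15,000.00

44.6 hours is within the 50-hour scope; only the flat fee applies.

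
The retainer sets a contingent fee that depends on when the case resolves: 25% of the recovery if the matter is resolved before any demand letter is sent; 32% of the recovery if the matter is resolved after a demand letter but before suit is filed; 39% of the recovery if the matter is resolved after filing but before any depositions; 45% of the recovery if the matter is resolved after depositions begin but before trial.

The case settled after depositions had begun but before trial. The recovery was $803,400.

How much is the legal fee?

The matter settled after depositions had begun but before trial, so the 45% rate applies.
$803,400 × 45% = $361,530.00

$361,530.00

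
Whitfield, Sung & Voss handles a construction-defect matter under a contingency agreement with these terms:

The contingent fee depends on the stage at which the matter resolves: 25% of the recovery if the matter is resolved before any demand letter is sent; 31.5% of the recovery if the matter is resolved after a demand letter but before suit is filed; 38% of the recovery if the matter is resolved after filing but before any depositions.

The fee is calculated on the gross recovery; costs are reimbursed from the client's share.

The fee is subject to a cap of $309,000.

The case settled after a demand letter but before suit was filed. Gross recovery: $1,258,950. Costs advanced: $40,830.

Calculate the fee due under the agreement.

Fee base is the gross recovery, $1,258,950; costs are reimbursed separately.
The matter settled after a demand letter but before suit was filed, so the 31.5% rate applies.
$1,258,950 × 31.5% = $396,569.25
$396,569.25 exceeds the $309,000 cap, so the fee is capped at $309,000.00.

$309,000.00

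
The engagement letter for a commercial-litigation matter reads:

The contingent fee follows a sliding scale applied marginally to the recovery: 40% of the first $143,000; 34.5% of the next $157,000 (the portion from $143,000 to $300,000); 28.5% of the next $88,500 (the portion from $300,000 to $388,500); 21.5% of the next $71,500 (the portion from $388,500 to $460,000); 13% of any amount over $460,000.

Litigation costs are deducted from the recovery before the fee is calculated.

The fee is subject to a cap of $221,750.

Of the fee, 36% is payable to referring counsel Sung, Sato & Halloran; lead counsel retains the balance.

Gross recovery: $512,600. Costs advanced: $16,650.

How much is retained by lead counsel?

$100,245.44

Fee base (net of costs): $512,600 − $16,650 = $495,950
First $143,000 at 40% = $57,200.00
Next $157,000 at 34.5% = $54,165.00
Next $88,500 at 28.5% = $25,222.50
Next $71,500 at 21.5% = $15,372.50
Remaining $35,950 at 13% = $4,673.50
Fee: $57,200.00 + $54,165.00 + $25,222.50 + $15,372.50 + $4,673.50 = $156,633.50
$156,633.50 is under the $221,750 cap.
Referral share: 36% of $156,633.50 = $56,388.06; lead counsel retains $156,633.50 − $56,388.06 = $100,245.44.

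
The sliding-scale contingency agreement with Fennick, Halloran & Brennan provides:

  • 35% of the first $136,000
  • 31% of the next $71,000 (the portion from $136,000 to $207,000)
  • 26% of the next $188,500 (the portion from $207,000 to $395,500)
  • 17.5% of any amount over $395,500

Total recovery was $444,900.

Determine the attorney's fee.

$127,265.00

First $136,000 at 35% = $47,600.00
Next $71,000 at 31% = $22,010.00
Next $188,500 at 26% = $49,010.00
Remaining $49,400 at 17.5% = $8,645.00
Fee: $47,600.00 + $22,010.00 + $49,010.00 + $8,645.00 = $127,265.00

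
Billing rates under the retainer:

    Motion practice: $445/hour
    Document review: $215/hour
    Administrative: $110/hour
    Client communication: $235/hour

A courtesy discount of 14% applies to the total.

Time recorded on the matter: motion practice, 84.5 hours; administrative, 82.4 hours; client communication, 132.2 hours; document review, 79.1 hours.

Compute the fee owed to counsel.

$81,476.40

Motion practice: 84.5 × $445 = $37,602.50
Document review: 79.1 × $215 = $17,006.50
Administrative: 82.4 × $110 = $9,064.00
Client communication: 132.2 × $235 = $31,067.00
Subtotal: $94,740.00
Less 14% discount: −$13,263.60
Total: $94,740.00 − $13,263.60 = $81,476.40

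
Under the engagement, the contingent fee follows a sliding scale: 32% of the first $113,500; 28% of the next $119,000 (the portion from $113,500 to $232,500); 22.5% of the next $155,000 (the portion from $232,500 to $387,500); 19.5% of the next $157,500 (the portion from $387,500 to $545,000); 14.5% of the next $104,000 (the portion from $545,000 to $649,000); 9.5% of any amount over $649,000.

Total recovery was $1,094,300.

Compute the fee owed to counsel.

$192,611.00

First $113,500 at 32% = $36,320.00
Next $119,000 at 28% = $33,320.00
Next $155,000 at 22.5% = $34,875.00
Next $157,500 at 19.5% = $30,712.50
Next $104,000 at 14.5% = $15,080.00
Remaining $445,300 at 9.5% = $42,303.50
Fee: $36,320.00 + $33,320.00 + $34,875.00 + $30,712.50 + $15,080.00 + $42,303.50 = $192,611.00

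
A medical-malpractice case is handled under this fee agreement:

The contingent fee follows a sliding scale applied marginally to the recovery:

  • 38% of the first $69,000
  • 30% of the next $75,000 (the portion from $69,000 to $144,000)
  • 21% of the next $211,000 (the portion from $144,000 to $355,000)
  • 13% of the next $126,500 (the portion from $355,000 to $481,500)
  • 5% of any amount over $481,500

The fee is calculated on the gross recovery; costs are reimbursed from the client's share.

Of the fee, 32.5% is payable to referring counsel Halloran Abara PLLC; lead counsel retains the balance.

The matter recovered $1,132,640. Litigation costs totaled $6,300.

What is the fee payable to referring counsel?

$46,160.40

Fee base is the gross recovery, $1,132,640; costs are reimbursed separately.
First $69,000 at 38% = $26,220.00
Next $75,000 at 30% = $22,500.00
Next $211,000 at 21% = $44,310.00
Next $126,500 at 13% = $16,445.00
Remaining $651,140 at 5% = $32,557.00
Fee: $26,220.00 + $22,500.00 + $44,310.00 + $16,445.00 + $32,557.00 = $142,032.00
Referral share: 32.5% of $142,032.00 = $46,160.40; lead counsel retains $142,032.00 − $46,160.40 = $95,871.60.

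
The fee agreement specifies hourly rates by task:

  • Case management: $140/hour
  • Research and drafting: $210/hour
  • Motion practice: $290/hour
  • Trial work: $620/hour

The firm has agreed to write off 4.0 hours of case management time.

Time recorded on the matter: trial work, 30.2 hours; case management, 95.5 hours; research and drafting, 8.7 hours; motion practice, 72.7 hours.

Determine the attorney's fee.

$54,444.00

Case management: 95.5 × $140 = $13,370.00
Research and drafting: 8.7 × $210 = $1,827.00
Motion practice: 72.7 × $290 = $21,083.00
Trial work: 30.2 × $620 = $18,724.00
Subtotal: $55,004.00
Write-off: 4.0 × $140 = $560.00
Total: $55,004.00 − $560.00 = $54,444.00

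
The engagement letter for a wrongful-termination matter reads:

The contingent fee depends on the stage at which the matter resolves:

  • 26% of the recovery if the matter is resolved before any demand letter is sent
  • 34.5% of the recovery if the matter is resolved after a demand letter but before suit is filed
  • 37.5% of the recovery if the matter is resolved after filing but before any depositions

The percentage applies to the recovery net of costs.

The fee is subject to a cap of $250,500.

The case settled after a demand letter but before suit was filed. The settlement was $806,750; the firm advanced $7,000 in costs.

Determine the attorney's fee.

Fee base (net of costs): $806,750 − $7,000 = $799,750
The matter settled after a demand letter but before suit was filed, so the 34.5% rate applies.
$799,750 × 34.5% = $275,913.75
$275,913.75 exceeds the $250,500 cap, so the fee is capped at $250,500.00.

$250,500.00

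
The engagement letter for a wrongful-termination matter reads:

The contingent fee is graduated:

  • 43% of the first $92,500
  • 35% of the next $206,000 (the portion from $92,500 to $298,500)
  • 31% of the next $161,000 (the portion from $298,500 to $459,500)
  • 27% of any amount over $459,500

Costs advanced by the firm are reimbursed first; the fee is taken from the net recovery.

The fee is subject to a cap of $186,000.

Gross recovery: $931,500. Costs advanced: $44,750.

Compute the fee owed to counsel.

Fee base (net of costs): $931,500 − $44,750 = $886,750
First $92,500 at 43% = $39,775.00
Next $206,000 at 35% = $72,100.00
Next $161,000 at 31% = $49,910.00
Remaining $427,250 at 27% = $115,357.50
Fee: $39,775.00 + $72,100.00 + $49,910.00 + $115,357.50 = $277,142.50
$277,142.50 exceeds the $186,000 cap, so the fee is capped at $186,000.00.

$186,000.00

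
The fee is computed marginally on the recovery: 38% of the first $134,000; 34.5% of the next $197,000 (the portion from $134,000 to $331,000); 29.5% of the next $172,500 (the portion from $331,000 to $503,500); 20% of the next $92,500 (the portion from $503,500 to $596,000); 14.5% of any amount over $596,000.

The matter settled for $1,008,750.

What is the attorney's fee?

First $134,000 at 38% = $50,920.00
Next $197,000 at 34.5% = $67,965.00
Next $172,500 at 29.5% = $50,887.50
Next $92,500 at 20% = $18,500.00
Remaining $412,750 at 14.5% = $59,848.75
Fee: $50,920.00 + $67,965.00 + $50,887.50 + $18,500.00 + $59,848.75 = $248,121.25

$248,121.25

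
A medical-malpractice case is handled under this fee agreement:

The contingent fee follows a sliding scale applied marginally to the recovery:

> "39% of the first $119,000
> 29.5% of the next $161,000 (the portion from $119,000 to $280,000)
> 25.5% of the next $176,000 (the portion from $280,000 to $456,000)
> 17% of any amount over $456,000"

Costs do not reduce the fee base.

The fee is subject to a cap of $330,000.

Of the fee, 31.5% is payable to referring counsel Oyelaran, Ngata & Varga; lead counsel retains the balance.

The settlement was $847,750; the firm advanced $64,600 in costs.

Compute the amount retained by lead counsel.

$140,687.01

Fee base is the gross recovery, $847,750; costs are reimbursed separately.
First $119,000 at 39% = $46,410.00
Next $161,000 at 29.5% = $47,495.00
Next $176,000 at 25.5% = $44,880.00
Remaining $391,750 at 17% = $66,597.50
Fee: $46,410.00 + $47,495.00 + $44,880.00 + $66,597.50 = $205,382.50
$205,382.50 is under the $330,000 cap.
Referral share: 31.5% of $205,382.50 = $64,695.49; lead counsel retains $205,382.50 − $64,695.49 = $140,687.01.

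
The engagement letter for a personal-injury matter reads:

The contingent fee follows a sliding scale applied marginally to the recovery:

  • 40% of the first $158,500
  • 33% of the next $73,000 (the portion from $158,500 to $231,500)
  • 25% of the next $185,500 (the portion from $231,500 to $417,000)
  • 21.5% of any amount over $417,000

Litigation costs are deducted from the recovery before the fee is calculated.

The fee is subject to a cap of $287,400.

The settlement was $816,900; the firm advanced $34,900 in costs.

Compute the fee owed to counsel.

$212,340.00

Fee base (net of costs): $816,900 − $34,900 = $782,000
First $158,500 at 40% = $63,400.00
Next $73,000 at 33% = $24,090.00
Next $185,500 at 25% = $46,375.00
Remaining $365,000 at 21.5% = $78,475.00
Fee: $63,400.00 + $24,090.00 + $46,375.00 + $78,475.00 = $212,340.00
$212,340.00 is under the $287,400 cap.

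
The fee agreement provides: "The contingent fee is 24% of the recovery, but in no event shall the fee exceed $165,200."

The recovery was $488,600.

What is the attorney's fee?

$117,264.00

24% of $488,600 = $117,264.00
That is under the $165,200 cap.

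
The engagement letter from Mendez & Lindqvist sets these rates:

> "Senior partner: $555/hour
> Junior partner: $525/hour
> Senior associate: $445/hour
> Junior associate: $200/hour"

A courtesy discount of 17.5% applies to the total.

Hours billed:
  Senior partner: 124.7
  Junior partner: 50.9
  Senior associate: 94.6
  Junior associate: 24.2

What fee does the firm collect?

Senior partner: 124.7 × $555 = $69,208.50
Junior partner: 50.9 × $525 = $26,722.50
Senior associate: 94.6 × $445 = $42,097.00
Junior associate: 24.2 × $200 = $4,840.00
Subtotal: $142,868.00
Less 17.5% discount: −$25,001.90
Total: $142,868.00 − $25,001.90 = $117,866.10

$117,866.10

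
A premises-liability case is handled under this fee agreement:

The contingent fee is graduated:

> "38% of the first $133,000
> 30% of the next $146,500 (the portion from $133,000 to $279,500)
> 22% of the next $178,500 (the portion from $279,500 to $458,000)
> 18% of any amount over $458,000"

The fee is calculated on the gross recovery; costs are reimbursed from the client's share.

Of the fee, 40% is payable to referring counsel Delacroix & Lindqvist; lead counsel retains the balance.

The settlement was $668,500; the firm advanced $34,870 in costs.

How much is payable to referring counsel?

Fee base is the gross recovery, $668,500; costs are reimbursed separately.
First $133,000 at 38% = $50,540.00
Next $146,500 at 30% = $43,950.00
Next $178,500 at 22% = $39,270.00
Remaining $210,500 at 18% = $37,890.00
Fee: $50,540.00 + $43,950.00 + $39,270.00 + $37,890.00 = $171,650.00
Referral share: 40% of $171,650.00 = $68,660.00; lead counsel retains $171,650.00 − $68,660.00 = $102,990.00.

$68,660.00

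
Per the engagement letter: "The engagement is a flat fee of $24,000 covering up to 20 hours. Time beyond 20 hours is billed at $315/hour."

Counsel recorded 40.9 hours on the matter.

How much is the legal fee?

Flat fee: $24,000.00
Excess hours: 40.9 − 20 = 20.9
Overrun: 20.9 × $315 = $6,583.50
Total: $24,000.00 + $6,583.50 = $30,583.50

$30,583.50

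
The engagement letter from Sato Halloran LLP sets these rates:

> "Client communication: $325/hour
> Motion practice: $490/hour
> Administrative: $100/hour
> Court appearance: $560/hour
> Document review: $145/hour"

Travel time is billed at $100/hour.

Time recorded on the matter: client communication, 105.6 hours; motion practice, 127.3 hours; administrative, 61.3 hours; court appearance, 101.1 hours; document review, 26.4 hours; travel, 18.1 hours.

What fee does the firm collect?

Client communication: 105.6 × $325 = $34,320.00
Motion practice: 127.3 × $490 = $62,377.00
Administrative: 61.3 × $100 = $6,130.00
Court appearance: 101.1 × $560 = $56,616.00
Document review: 26.4 × $145 = $3,828.00
Subtotal: $34,320.00 + $62,377.00 + $6,130.00 + $56,616.00 + $3,828.00 = $163,271.00
Travel: 18.1 × $100 = $1,810.00
Total: $163,271.00 + $1,810.00 = $165,081.00

$165,081.00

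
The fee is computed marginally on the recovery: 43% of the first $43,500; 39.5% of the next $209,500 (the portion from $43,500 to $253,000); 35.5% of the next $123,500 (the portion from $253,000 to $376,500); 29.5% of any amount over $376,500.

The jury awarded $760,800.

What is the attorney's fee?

$258,668.50

First $43,500 at 43% = $18,705.00
Next $209,500 at 39.5% = $82,752.50
Next $123,500 at 35.5% = $43,842.50
Remaining $384,300 at 29.5% = $113,368.50
Fee: $18,705.00 + $82,752.50 + $43,842.50 + $113,368.50 = $258,668.50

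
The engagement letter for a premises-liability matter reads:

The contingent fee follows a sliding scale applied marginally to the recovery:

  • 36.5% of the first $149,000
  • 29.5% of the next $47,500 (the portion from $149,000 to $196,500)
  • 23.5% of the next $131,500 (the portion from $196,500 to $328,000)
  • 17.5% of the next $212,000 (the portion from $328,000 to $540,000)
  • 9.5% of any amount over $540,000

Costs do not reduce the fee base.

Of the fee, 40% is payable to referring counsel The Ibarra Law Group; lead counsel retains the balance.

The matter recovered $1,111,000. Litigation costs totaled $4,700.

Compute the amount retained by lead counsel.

$114,387.00

Fee base is the gross recovery, $1,111,000; costs are reimbursed separately.
First $149,000 at 36.5% = $54,385.00
Next $47,500 at 29.5% = $14,012.50
Next $131,500 at 23.5% = $30,902.50
Next $212,000 at 17.5% = $37,100.00
Remaining $571,000 at 9.5% = $54,245.00
Fee: $54,385.00 + $14,012.50 + $30,902.50 + $37,100.00 + $54,245.00 = $190,645.00
Referral share: 40% of $190,645.00 = $76,258.00; lead counsel retains $190,645.00 − $76,258.00 = $114,387.00.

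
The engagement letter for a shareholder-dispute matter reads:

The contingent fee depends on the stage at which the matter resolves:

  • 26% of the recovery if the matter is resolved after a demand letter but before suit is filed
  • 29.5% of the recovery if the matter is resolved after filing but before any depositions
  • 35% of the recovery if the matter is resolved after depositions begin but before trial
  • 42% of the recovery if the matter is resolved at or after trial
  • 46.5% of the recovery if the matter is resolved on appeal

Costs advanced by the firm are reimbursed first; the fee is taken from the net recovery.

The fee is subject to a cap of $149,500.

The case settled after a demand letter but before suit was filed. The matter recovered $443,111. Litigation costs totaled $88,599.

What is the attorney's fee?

$92,173.12

Fee base (net of costs): $443,111 − $88,599 = $354,512
The matter settled after a demand letter but before suit was filed, so the 26% rate applies.
$354,512 × 26% = $92,173.12
$92,173.12 is under the $149,500 cap.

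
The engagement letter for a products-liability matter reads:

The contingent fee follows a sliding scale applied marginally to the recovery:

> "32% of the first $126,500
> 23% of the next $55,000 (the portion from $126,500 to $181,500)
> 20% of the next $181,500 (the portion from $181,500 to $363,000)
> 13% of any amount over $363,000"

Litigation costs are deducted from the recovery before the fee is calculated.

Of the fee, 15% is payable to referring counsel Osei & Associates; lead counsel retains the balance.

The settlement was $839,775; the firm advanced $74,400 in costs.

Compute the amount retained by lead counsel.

$120,477.94

Fee base (net of costs): $839,775 − $74,400 = $765,375
First $126,500 at 32% = $40,480.00
Next $55,000 at 23% = $12,650.00
Next $181,500 at 20% = $36,300.00
Remaining $402,375 at 13% = $52,308.75
Fee: $40,480.00 + $12,650.00 + $36,300.00 + $52,308.75 = $141,738.75
Referral share: 15% of $141,738.75 = $21,260.81; lead counsel retains $141,738.75 − $21,260.81 = $120,477.94.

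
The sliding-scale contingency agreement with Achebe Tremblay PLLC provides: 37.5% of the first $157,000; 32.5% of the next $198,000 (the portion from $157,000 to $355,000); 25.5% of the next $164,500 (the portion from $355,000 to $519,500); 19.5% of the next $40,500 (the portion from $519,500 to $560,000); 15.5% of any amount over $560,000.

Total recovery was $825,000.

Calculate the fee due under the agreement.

$214,145.00

First $157,000 at 37.5% = $58,875.00
Next $198,000 at 32.5% = $64,350.00
Next $164,500 at 25.5% = $41,947.50
Next $40,500 at 19.5% = $7,897.50
Remaining $265,000 at 15.5% = $41,075.00
Fee: $58,875.00 + $64,350.00 + $41,947.50 + $7,897.50 + $41,075.00 = $214,145.00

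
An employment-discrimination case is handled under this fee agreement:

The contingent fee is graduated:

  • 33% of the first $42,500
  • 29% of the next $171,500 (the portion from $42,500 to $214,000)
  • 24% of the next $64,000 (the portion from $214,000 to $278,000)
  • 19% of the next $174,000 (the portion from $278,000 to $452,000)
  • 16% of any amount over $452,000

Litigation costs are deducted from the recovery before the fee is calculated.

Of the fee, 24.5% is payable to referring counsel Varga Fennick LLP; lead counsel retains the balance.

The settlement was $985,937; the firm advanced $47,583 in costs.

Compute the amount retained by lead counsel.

Fee base (net of costs): $985,937 − $47,583 = $938,354
First $42,500 at 33% = $14,025.00
Next $171,500 at 29% = $49,735.00
Next $64,000 at 24% = $15,360.00
Next $174,000 at 19% = $33,060.00
Remaining $486,354 at 16% = $77,816.64
Fee: $14,025.00 + $49,735.00 + $15,360.00 + $33,060.00 + $77,816.64 = $189,996.64
Referral share: 24.5% of $189,996.64 = $46,549.18; lead counsel retains $189,996.64 − $46,549.18 = $143,447.46.

$143,447.46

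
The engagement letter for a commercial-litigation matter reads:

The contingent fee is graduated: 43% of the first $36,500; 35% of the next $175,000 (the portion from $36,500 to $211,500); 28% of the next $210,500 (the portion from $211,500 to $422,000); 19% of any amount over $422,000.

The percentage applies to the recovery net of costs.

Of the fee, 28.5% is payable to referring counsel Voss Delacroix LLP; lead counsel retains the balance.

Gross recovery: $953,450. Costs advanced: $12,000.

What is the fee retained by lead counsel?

Fee base (net of costs): $953,450 − $12,000 = $941,450
First $36,500 at 43% = $15,695.00
Next $175,000 at 35% = $61,250.00
Next $210,500 at 28% = $58,940.00
Remaining $519,450 at 19% = $98,695.50
Fee: $15,695.00 + $61,250.00 + $58,940.00 + $98,695.50 = $234,580.50
Referral share: 28.5% of $234,580.50 = $66,855.44; lead counsel retains $234,580.50 − $66,855.44 = $167,725.06.

$167,725.06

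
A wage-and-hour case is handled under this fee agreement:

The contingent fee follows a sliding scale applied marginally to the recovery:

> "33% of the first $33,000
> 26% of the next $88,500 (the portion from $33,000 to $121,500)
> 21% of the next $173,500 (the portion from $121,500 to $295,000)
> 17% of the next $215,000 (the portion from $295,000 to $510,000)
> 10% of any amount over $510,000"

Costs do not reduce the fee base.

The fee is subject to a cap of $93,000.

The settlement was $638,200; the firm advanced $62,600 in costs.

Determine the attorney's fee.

$93,000.00

Fee base is the gross recovery, $638,200; costs are reimbursed separately.
First $33,000 at 33% = $10,890.00
Next $88,500 at 26% = $23,010.00
Next $173,500 at 21% = $36,435.00
Next $215,000 at 17% = $36,550.00
Remaining $128,200 at 10% = $12,820.00
Fee: $10,890.00 + $23,010.00 + $36,435.00 + $36,550.00 + $12,820.00 = $119,705.00
$119,705.00 exceeds the $93,000 cap, so the fee is capped at $93,000.00.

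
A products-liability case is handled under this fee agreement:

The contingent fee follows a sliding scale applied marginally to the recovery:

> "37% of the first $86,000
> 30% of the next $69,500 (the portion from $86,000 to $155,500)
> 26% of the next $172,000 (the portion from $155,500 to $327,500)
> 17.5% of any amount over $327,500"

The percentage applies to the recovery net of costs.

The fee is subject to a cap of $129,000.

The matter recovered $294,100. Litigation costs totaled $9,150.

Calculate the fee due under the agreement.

Fee base (net of costs): $294,100 − $9,150 = $284,950
First $86,000 at 37% = $31,820.00
Next $69,500 at 30% = $20,850.00
Remaining $129,450 at 26% = $33,657.00
Fee: $31,820.00 + $20,850.00 + $33,657.00 = $86,327.00
$86,327.00 is under the $129,000 cap.

$86,327.00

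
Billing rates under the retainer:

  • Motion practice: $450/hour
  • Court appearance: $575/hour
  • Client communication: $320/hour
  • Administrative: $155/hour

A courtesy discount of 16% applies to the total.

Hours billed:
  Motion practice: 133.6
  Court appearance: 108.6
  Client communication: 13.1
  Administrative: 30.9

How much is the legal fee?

Motion practice: 133.6 × $450 = $60,120.00
Court appearance: 108.6 × $575 = $62,445.00
Client communication: 13.1 × $320 = $4,192.00
Administrative: 30.9 × $155 = $4,789.50
Subtotal: $131,546.50
Less 16% discount: −$21,047.44
Total: $131,546.50 − $21,047.44 = $110,499.06

$110,499.06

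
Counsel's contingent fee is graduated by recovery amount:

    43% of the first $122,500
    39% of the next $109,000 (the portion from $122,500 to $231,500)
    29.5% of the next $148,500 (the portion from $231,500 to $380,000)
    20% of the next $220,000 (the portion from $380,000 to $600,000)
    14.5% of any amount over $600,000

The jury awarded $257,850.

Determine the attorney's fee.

First $122,500 at 43% = $52,675.00
Next $109,000 at 39% = $42,510.00
Remaining $26,350 at 29.5% = $7,773.25
Fee: $52,675.00 + $42,510.00 + $7,773.25 = $102,958.25

$102,958.25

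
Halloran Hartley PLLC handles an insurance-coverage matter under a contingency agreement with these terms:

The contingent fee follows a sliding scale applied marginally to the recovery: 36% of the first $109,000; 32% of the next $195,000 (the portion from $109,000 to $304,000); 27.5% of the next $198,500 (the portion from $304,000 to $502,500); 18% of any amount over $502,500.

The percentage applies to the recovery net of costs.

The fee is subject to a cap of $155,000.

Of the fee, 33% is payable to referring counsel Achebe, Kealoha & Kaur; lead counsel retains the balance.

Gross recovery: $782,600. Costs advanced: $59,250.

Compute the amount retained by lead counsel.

Fee base (net of costs): $782,600 − $59,250 = $723,350
First $109,000 at 36% = $39,240.00
Next $195,000 at 32% = $62,400.00
Next $198,500 at 27.5% = $54,587.50
Remaining $220,850 at 18% = $39,753.00
Fee: $39,240.00 + $62,400.00 + $54,587.50 + $39,753.00 = $195,980.50
$195,980.50 exceeds the $155,000 cap, so the fee is capped at $155,000.00.
Referral share: 33% of $155,000.00 = $51,150.00; lead counsel retains $155,000.00 − $51,150.00 = $103,850.00.

$103,850.00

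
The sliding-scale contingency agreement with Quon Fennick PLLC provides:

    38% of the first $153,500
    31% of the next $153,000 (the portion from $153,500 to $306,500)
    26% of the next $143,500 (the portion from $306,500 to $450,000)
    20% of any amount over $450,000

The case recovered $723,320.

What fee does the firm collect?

$197,734.00

First $153,500 at 38% = $58,330.00
Next $153,000 at 31% = $47,430.00
Next $143,500 at 26% = $37,310.00
Remaining $273,320 at 20% = $54,664.00
Fee: $58,330.00 + $47,430.00 + $37,310.00 + $54,664.00 = $197,734.00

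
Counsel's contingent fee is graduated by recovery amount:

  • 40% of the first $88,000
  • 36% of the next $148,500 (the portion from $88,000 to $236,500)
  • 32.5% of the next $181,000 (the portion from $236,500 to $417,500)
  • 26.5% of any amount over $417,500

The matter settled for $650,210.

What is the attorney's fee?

$209,153.15

First $88,000 at 40% = $35,200.00
Next $148,500 at 36% = $53,460.00
Next $181,000 at 32.5% = $58,825.00
Remaining $232,710 at 26.5% = $61,668.15
Fee: $35,200.00 + $53,460.00 + $58,825.00 + $61,668.15 = $209,153.15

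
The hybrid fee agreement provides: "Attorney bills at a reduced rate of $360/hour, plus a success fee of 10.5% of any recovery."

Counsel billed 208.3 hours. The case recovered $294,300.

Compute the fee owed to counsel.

$105,889.50

Hourly: 208.3 × $360 = $74,988.00
Success fee: 10.5% of $294,300 = $30,901.50
Total: $74,988.00 + $30,901.50 = $105,889.50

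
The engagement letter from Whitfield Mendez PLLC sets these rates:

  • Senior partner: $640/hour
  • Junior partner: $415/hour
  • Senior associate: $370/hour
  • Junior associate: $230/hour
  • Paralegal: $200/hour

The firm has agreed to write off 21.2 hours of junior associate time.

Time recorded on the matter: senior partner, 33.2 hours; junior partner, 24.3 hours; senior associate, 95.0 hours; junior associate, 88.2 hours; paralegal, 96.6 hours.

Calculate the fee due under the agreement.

Senior partner: 33.2 × $640 = $21,248.00
Junior partner: 24.3 × $415 = $10,084.50
Senior associate: 95.0 × $370 = $35,150.00
Junior associate: 88.2 × $230 = $20,286.00
Paralegal: 96.6 × $200 = $19,320.00
Subtotal: $106,088.50
Write-off: 21.2 × $230 = $4,876.00
Total: $106,088.50 − $4,876.00 = $101,212.50

$101,212.50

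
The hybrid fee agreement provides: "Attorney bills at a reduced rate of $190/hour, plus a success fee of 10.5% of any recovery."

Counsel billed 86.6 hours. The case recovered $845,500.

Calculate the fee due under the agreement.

$105,231.50

Hourly: 86.6 × $190 = $16,454.00
Success fee: 10.5% of $845,500 = $88,777.50
Total: $16,454.00 + $88,777.50 = $105,231.50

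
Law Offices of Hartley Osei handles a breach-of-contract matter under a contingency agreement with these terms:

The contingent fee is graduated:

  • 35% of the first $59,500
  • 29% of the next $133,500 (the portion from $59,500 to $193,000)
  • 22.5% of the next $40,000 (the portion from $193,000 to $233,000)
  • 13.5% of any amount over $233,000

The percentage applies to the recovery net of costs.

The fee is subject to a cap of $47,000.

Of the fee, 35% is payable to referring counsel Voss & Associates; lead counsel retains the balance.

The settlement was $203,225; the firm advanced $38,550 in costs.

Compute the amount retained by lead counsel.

$30,550.00

Fee base (net of costs): $203,225 − $38,550 = $164,675
First $59,500 at 35% = $20,825.00
Remaining $105,175 at 29% = $30,500.75
Fee: $20,825.00 + $30,500.75 = $51,325.75
$51,325.75 exceeds the $47,000 cap, so the fee is capped at $47,000.00.
Referral share: 35% of $47,000.00 = $16,450.00; lead counsel retains $47,000.00 − $16,450.00 = $30,550.00.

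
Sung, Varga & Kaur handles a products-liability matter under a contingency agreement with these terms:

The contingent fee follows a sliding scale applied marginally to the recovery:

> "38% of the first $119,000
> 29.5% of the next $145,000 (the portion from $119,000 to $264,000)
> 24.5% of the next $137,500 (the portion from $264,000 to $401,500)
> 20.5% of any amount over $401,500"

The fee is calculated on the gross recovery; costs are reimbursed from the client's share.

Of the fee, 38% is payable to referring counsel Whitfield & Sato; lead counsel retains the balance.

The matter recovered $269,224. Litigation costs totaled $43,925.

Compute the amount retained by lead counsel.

$55,350.43

Fee base is the gross recovery, $269,224; costs are reimbursed separately.
First $119,000 at 38% = $45,220.00
Next $145,000 at 29.5% = $42,775.00
Remaining $5,224 at 24.5% = $1,279.88
Fee: $45,220.00 + $42,775.00 + $1,279.88 = $89,274.88
Referral share: 38% of $89,274.88 = $33,924.45; lead counsel retains $89,274.88 − $33,924.45 = $55,350.43.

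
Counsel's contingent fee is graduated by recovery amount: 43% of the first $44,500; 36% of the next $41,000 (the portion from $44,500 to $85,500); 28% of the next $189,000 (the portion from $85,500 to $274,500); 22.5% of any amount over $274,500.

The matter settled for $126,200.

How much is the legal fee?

First $44,500 at 43% = $19,135.00
Next $41,000 at 36% = $14,760.00
Remaining $40,700 at 28% = $11,396.00
Fee: $19,135.00 + $14,760.00 + $11,396.00 = $45,291.00

$45,291.00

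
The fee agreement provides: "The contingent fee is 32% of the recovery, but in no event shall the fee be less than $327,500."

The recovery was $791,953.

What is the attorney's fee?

32% of $791,953 = $253,424.96
That is below the $327,500 minimum, so the minimum applies.

$327,500.00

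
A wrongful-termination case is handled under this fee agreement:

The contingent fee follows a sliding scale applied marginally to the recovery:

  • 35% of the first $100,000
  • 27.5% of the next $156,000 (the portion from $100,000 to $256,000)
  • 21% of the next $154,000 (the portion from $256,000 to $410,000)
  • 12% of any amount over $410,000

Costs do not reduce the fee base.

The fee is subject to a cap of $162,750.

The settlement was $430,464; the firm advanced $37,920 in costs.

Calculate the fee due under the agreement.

$112,695.68

Fee base is the gross recovery, $430,464; costs are reimbursed separately.
First $100,000 at 35% = $35,000.00
Next $156,000 at 27.5% = $42,900.00
Next $154,000 at 21% = $32,340.00
Remaining $20,464 at 12% = $2,455.68
Fee: $35,000.00 + $42,900.00 + $32,340.00 + $2,455.68 = $112,695.68
$112,695.68 is under the $162,750 cap.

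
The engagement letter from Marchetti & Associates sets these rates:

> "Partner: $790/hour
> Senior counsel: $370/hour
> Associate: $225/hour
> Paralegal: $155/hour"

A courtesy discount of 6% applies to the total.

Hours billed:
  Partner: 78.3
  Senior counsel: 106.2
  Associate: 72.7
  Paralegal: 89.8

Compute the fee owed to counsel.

$123,541.85

Partner: 78.3 × $790 = $61,857.00
Senior counsel: 106.2 × $370 = $39,294.00
Associate: 72.7 × $225 = $16,357.50
Paralegal: 89.8 × $155 = $13,919.00
Subtotal: $131,427.50
Less 6% discount: −$7,885.65
Total: $131,427.50 − $7,885.65 = $123,541.85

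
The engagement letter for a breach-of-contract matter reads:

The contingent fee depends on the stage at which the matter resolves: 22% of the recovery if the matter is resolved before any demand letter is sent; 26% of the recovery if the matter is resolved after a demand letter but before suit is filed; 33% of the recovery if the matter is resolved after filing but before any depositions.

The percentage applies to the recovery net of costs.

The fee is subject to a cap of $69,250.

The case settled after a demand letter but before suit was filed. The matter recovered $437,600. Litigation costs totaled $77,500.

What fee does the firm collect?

$69,250.00

Fee base (net of costs): $437,600 − $77,500 = $360,100
The matter settled after a demand letter but before suit was filed, so the 26% rate applies.
$360,100 × 26% = $93,626.00
$93,626.00 exceeds the $69,250 cap, so the fee is capped at $69,250.00.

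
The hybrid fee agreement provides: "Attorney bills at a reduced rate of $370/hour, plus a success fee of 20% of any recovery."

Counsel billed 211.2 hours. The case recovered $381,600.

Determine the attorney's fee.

$154,464.00

Hourly: 211.2 × $370 = $78,144.00
Success fee: 20% of $381,600 = $76,320.00
Total: $78,144.00 + $76,320.00 = $154,464.00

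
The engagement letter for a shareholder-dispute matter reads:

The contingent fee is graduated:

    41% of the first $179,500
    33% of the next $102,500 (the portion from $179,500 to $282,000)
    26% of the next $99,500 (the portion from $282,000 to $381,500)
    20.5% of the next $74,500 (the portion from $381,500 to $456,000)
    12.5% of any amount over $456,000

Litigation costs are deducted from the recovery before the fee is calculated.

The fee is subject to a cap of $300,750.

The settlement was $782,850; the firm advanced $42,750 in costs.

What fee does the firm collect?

$184,075.00

Fee base (net of costs): $782,850 − $42,750 = $740,100
First $179,500 at 41% = $73,595.00
Next $102,500 at 33% = $33,825.00
Next $99,500 at 26% = $25,870.00
Next $74,500 at 20.5% = $15,272.50
Remaining $284,100 at 12.5% = $35,512.50
Fee: $73,595.00 + $33,825.00 + $25,870.00 + $15,272.50 + $35,512.50 = $184,075.00
$184,075.00 is under the $300,750 cap.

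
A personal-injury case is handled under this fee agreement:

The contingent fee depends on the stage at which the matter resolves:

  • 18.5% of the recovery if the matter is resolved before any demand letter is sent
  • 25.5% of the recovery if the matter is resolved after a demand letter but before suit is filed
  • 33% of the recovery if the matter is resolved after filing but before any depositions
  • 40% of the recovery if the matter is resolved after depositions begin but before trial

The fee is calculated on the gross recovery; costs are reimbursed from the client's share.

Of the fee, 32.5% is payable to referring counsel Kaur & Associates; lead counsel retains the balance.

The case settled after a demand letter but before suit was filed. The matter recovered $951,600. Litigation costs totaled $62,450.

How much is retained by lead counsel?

Fee base is the gross recovery, $951,600; costs are reimbursed separately.
The matter settled after a demand letter but before suit was filed, so the 25.5% rate applies.
$951,600 × 25.5% = $242,658.00
Referral share: 32.5% of $242,658.00 = $78,863.85; lead counsel retains $242,658.00 − $78,863.85 = $163,794.15.

$163,794.15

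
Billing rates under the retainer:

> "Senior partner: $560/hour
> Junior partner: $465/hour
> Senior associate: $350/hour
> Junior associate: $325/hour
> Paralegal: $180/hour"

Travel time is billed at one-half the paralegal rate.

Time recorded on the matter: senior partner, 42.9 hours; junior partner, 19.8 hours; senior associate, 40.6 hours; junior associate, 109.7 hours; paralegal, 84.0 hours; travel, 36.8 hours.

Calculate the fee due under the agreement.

Senior partner: 42.9 × $560 = $24,024.00
Junior partner: 19.8 × $465 = $9,207.00
Senior associate: 40.6 × $350 = $14,210.00
Junior associate: 109.7 × $325 = $35,652.50
Paralegal: 84.0 × $180 = $15,120.00
Subtotal: $24,024.00 + $9,207.00 + $14,210.00 + $35,652.50 + $15,120.00 = $98,213.50
Travel: 36.8 × ($180 ÷ 2) = 36.8 × $90.00 = $3,312.00
Total: $98,213.50 + $3,312.00 = $101,525.50

$101,525.50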